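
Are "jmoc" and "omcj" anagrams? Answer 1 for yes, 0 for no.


Strings: "jmoc", "omcj"
Sorted first:  cjmo
Sorted second: cjmo
Sorted forms match => anagrams

1


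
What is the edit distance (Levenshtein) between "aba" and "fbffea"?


Computing edit distance: "aba" -> "fbffea"
DP table:
           f    b    f    f    e    a
      0    1    2    3    4    5    6
  a   1    1    2    3    4    5    5
  b   2    2    1    2    3    4    5
  a   3    3    2    2    3    4    4
Edit distance = dp[3][6] = 4

4


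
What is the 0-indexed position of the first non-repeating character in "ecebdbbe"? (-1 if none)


Input: ecebdbbe
Character frequencies:
  'b': 3
  'c': 1
  'd': 1
  'e': 3
Scanning left to right for freq == 1:
  Position 0 ('e'): freq=3, skip
  Position 1 ('c'): unique! => answer = 1

1


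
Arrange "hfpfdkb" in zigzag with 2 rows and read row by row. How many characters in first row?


Zigzag "hfpfdkb" into 2 rows:
Placing characters:
  'h' => row 0
  'f' => row 1
  'p' => row 0
  'f' => row 1
  'd' => row 0
  'k' => row 1
  'b' => row 0
Rows:
  Row 0: "hpdb"
  Row 1: "ffk"
First row length: 4

4


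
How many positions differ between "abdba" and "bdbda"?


Comparing "abdba" and "bdbda" position by position:
  Position 0: 'a' vs 'b' => DIFFER
  Position 1: 'b' vs 'd' => DIFFER
  Position 2: 'd' vs 'b' => DIFFER
  Position 3: 'b' vs 'd' => DIFFER
  Position 4: 'a' vs 'a' => same
Positions that differ: 4

4


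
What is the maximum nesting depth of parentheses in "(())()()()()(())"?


Input: "(())()()()()(())"
Tracking depth:
  Position 0 '(': depth becomes 1
  Position 1 '(': depth becomes 2
  Position 2 ')': depth becomes 1
  Position 3 ')': depth becomes 0
  Position 4 '(': depth becomes 1
  Position 5 ')': depth becomes 0
  Position 6 '(': depth becomes 1
  Position 7 ')': depth becomes 0
  Position 8 '(': depth becomes 1
  Position 9 ')': depth becomes 0
  Position 10 '(': depth becomes 1
  Position 11 ')': depth becomes 0
  Position 12 '(': depth becomes 1
  Position 13 '(': depth becomes 2
  Position 14 ')': depth becomes 1
  Position 15 ')': depth becomes 0
Maximum depth reached: 2

2


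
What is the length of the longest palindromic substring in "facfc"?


Input: "facfc"
Checking substrings for palindromes:
  [2:5] "cfc" (len 3) => palindrome
Longest palindromic substring: "cfc" with length 3

3


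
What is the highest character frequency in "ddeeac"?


Input: ddeeac
Character counts:
  'a': 1
  'c': 1
  'd': 2
  'e': 2
Maximum frequency: 2

2


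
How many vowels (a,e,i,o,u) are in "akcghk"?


Input: akcghk
Checking each character:
  'a' at position 0: vowel (running total: 1)
  'k' at position 1: consonant
  'c' at position 2: consonant
  'g' at position 3: consonant
  'h' at position 4: consonant
  'k' at position 5: consonant
Total vowels: 1

1


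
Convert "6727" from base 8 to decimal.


Input: "6727" in base 8
Positional expansion:
  Digit '6' (value 6) x 8^3 = 3072
  Digit '7' (value 7) x 8^2 = 448
  Digit '2' (value 2) x 8^1 = 16
  Digit '7' (value 7) x 8^0 = 7
Sum = 3543

3543


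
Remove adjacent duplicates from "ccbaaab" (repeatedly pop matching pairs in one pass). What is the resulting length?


Input: ccbaaab
Stack-based adjacent duplicate removal:
  Read 'c': push. Stack: c
  Read 'c': matches stack top 'c' => pop. Stack: (empty)
  Read 'b': push. Stack: b
  Read 'a': push. Stack: ba
  Read 'a': matches stack top 'a' => pop. Stack: b
  Read 'a': push. Stack: ba
  Read 'b': push. Stack: bab
Final stack: "bab" (length 3)

3


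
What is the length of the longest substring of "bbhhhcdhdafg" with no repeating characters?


Input: "bbhhhcdhdafg"
Sliding window (track last position of each char):
  Position 0 ('b'): window [0,0] length 1 -- new best
  Position 1 ('b'): repeat (last at 0), move window start to 1
  Position 1 ('b'): window [1,1] length 1
  Position 2 ('h'): window [1,2] length 2 -- new best
  Position 3 ('h'): repeat (last at 2), move window start to 3
  Position 3 ('h'): window [3,3] length 1
  Position 4 ('h'): repeat (last at 3), move window start to 4
  Position 4 ('h'): window [4,4] length 1
  Position 5 ('c'): window [4,5] length 2
  Position 6 ('d'): window [4,6] length 3 -- new best
  Position 7 ('h'): repeat (last at 4), move window start to 5
  Position 7 ('h'): window [5,7] length 3
  Position 8 ('d'): repeat (last at 6), move window start to 7
  Position 8 ('d'): window [7,8] length 2
  Position 9 ('a'): window [7,9] length 3
  Position 10 ('f'): window [7,10] length 4 -- new best
  Position 11 ('g'): window [7,11] length 5 -- new best
Longest substring with no repeats: "hdafg" with length 5

5


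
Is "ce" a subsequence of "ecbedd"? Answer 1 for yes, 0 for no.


Check if "ce" is a subsequence of "ecbedd"
Greedy scan:
  Position 0 ('e'): no match needed
  Position 1 ('c'): matches sub[0] = 'c'
  Position 2 ('b'): no match needed
  Position 3 ('e'): matches sub[1] = 'e'
  Position 4 ('d'): no match needed
  Position 5 ('d'): no match needed
All 2 characters matched => is a subsequence

1


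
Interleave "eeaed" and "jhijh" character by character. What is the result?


Interleaving "eeaed" and "jhijh":
  Position 0: 'e' from first, 'j' from second => "ej"
  Position 1: 'e' from first, 'h' from second => "eh"
  Position 2: 'a' from first, 'i' from second => "ai"
  Position 3: 'e' from first, 'j' from second => "ej"
  Position 4: 'd' from first, 'h' from second => "dh"
Result: ejehaiejdh

ejehaiejdh


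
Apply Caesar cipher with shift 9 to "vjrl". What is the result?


Caesar cipher: shift "vjrl" by 9
  'v' (pos 21) + 9 = pos 4 = 'e'
  'j' (pos 9) + 9 = pos 18 = 's'
  'r' (pos 17) + 9 = pos 0 = 'a'
  'l' (pos 11) + 9 = pos 20 = 'u'
Result: esau

esau


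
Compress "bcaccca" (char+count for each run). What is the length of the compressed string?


Input: bcaccca
Runs:
  'b' x 1 => "b1"
  'c' x 1 => "c1"
  'a' x 1 => "a1"
  'c' x 3 => "c3"
  'a' x 1 => "a1"
Compressed: "b1c1a1c3a1"
Compressed length: 10

10


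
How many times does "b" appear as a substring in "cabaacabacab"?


Searching for "b" in "cabaacabacab"
Scanning each position:
  Position 0: "c" => no
  Position 1: "a" => no
  Position 2: "b" => MATCH
  Position 3: "a" => no
  Position 4: "a" => no
  Position 5: "c" => no
  Position 6: "a" => no
  Position 7: "b" => MATCH
  Position 8: "a" => no
  Position 9: "c" => no
  Position 10: "a" => no
  Position 11: "b" => MATCH
Total occurrences: 3

3


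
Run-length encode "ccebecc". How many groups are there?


Input: ccebecc
Scanning for consecutive runs:
  Group 1: 'c' x 2 (positions 0-1)
  Group 2: 'e' x 1 (positions 2-2)
  Group 3: 'b' x 1 (positions 3-3)
  Group 4: 'e' x 1 (positions 4-4)
  Group 5: 'c' x 2 (positions 5-6)
Total groups: 5

5


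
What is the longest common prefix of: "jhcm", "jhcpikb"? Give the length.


Words: jhcm, jhcpikb
  Position 0: all 'j' => match
  Position 1: all 'h' => match
  Position 2: all 'c' => match
  Position 3: ('m', 'p') => mismatch, stop
LCP = "jhc" (length 3)

3


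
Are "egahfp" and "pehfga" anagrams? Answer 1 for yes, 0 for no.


Strings: "egahfp", "pehfga"
Sorted first:  aefghp
Sorted second: aefghp
Sorted forms match => anagrams

1


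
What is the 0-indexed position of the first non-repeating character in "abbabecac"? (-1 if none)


Input: abbabecac
Character frequencies:
  'a': 3
  'b': 3
  'c': 2
  'e': 1
Scanning left to right for freq == 1:
  Position 0 ('a'): freq=3, skip
  Position 1 ('b'): freq=3, skip
  Position 2 ('b'): freq=3, skip
  Position 3 ('a'): freq=3, skip
  Position 4 ('b'): freq=3, skip
  Position 5 ('e'): unique! => answer = 5

5


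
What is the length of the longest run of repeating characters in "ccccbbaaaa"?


Input: "ccccbbaaaa"
Scanning for longest run:
  Position 1 ('c'): continues run of 'c', length=2
  Position 2 ('c'): continues run of 'c', length=3
  Position 3 ('c'): continues run of 'c', length=4
  Position 4 ('b'): new char, reset run to 1
  Position 5 ('b'): continues run of 'b', length=2
  Position 6 ('a'): new char, reset run to 1
  Position 7 ('a'): continues run of 'a', length=2
  Position 8 ('a'): continues run of 'a', length=3
  Position 9 ('a'): continues run of 'a', length=4
Longest run: 'c' with length 4

4


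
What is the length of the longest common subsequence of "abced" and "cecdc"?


LCS of "abced" and "cecdc"
DP table:
           c    e    c    d    c
      0    0    0    0    0    0
  a   0    0    0    0    0    0
  b   0    0    0    0    0    0
  c   0    1    1    1    1    1
  e   0    1    2    2    2    2
  d   0    1    2    2    3    3
LCS length = dp[5][5] = 3

3


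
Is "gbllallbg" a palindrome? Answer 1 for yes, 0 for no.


Input: gbllallbg
Reversed: gbllallbg
  Compare pos 0 ('g') with pos 8 ('g'): match
  Compare pos 1 ('b') with pos 7 ('b'): match
  Compare pos 2 ('l') with pos 6 ('l'): match
  Compare pos 3 ('l') with pos 5 ('l'): match
Result: palindrome

1


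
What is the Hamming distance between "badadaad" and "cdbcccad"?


Comparing "badadaad" and "cdbcccad" position by position:
  Position 0: 'b' vs 'c' => differ
  Position 1: 'a' vs 'd' => differ
  Position 2: 'd' vs 'b' => differ
  Position 3: 'a' vs 'c' => differ
  Position 4: 'd' vs 'c' => differ
  Position 5: 'a' vs 'c' => differ
  Position 6: 'a' vs 'a' => same
  Position 7: 'd' vs 'd' => same
Total differences (Hamming distance): 6

6


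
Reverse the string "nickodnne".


Input: nickodnne
Reading characters right to left:
  Position 8: 'e'
  Position 7: 'n'
  Position 6: 'n'
  Position 5: 'd'
  Position 4: 'o'
  Position 3: 'k'
  Position 2: 'c'
  Position 1: 'i'
  Position 0: 'n'
Reversed: enndokcin

enndokcin


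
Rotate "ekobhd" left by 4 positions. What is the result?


Input: "ekobhd", rotate left by 4
First 4 characters: "ekob"
Remaining characters: "hd"
Concatenate remaining + first: "hd" + "ekob" = "hdekob"

hdekob


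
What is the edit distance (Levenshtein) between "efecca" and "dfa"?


Computing edit distance: "efecca" -> "dfa"
DP table:
           d    f    a
      0    1    2    3
  e   1    1    2    3
  f   2    2    1    2
  e   3    3    2    2
  c   4    4    3    3
  c   5    5    4    4
  a   6    6    5    4
Edit distance = dp[6][3] = 4

4


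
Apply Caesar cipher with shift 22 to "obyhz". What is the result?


Caesar cipher: shift "obyhz" by 22
  'o' (pos 14) + 22 = pos 10 = 'k'
  'b' (pos 1) + 22 = pos 23 = 'x'
  'y' (pos 24) + 22 = pos 20 = 'u'
  'h' (pos 7) + 22 = pos 3 = 'd'
  'z' (pos 25) + 22 = pos 21 = 'v'
Result: kxudv

kxudv


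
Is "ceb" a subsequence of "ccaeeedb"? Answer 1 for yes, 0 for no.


Check if "ceb" is a subsequence of "ccaeeedb"
Greedy scan:
  Position 0 ('c'): matches sub[0] = 'c'
  Position 1 ('c'): no match needed
  Position 2 ('a'): no match needed
  Position 3 ('e'): matches sub[1] = 'e'
  Position 4 ('e'): no match needed
  Position 5 ('e'): no match needed
  Position 6 ('d'): no match needed
  Position 7 ('b'): matches sub[2] = 'b'
All 3 characters matched => is a subsequence

1


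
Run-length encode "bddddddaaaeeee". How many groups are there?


Input: bddddddaaaeeee
Scanning for consecutive runs:
  Group 1: 'b' x 1 (positions 0-0)
  Group 2: 'd' x 6 (positions 1-6)
  Group 3: 'a' x 3 (positions 7-9)
  Group 4: 'e' x 4 (positions 10-13)
Total groups: 4

4


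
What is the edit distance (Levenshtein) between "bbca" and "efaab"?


Computing edit distance: "bbca" -> "efaab"
DP table:
           e    f    a    a    b
      0    1    2    3    4    5
  b   1    1    2    3    4    4
  b   2    2    2    3    4    4
  c   3    3    3    3    4    5
  a   4    4    4    3    3    4
Edit distance = dp[4][5] = 4

4


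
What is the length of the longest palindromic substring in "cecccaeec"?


Input: "cecccaeec"
Checking substrings for palindromes:
  [0:3] "cec" (len 3) => palindrome
  [2:5] "ccc" (len 3) => palindrome
  [2:4] "cc" (len 2) => palindrome
  [3:5] "cc" (len 2) => palindrome
  [6:8] "ee" (len 2) => palindrome
Longest palindromic substring: "cec" with length 3

3


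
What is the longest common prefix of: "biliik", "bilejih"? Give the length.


Words: biliik, bilejih
  Position 0: all 'b' => match
  Position 1: all 'i' => match
  Position 2: all 'l' => match
  Position 3: ('i', 'e') => mismatch, stop
LCP = "bil" (length 3)

3


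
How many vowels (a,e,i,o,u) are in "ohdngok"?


Input: ohdngok
Checking each character:
  'o' at position 0: vowel (running total: 1)
  'h' at position 1: consonant
  'd' at position 2: consonant
  'n' at position 3: consonant
  'g' at position 4: consonant
  'o' at position 5: vowel (running total: 2)
  'k' at position 6: consonant
Total vowels: 2

2


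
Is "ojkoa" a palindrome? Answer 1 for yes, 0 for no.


Input: ojkoa
Reversed: aokjo
  Compare pos 0 ('o') with pos 4 ('a'): MISMATCH
  Compare pos 1 ('j') with pos 3 ('o'): MISMATCH
Result: not a palindrome

0


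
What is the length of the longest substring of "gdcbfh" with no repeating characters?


Input: "gdcbfh"
Sliding window (track last position of each char):
  Position 0 ('g'): window [0,0] length 1 -- new best
  Position 1 ('d'): window [0,1] length 2 -- new best
  Position 2 ('c'): window [0,2] length 3 -- new best
  Position 3 ('b'): window [0,3] length 4 -- new best
  Position 4 ('f'): window [0,4] length 5 -- new best
  Position 5 ('h'): window [0,5] length 6 -- new best
Longest substring with no repeats: "gdcbfh" with length 6

6


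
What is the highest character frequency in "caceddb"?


Input: caceddb
Character counts:
  'a': 1
  'b': 1
  'c': 2
  'd': 2
  'e': 1
Maximum frequency: 2

2


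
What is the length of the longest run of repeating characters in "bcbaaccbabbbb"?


Input: "bcbaaccbabbbb"
Scanning for longest run:
  Position 1 ('c'): new char, reset run to 1
  Position 2 ('b'): new char, reset run to 1
  Position 3 ('a'): new char, reset run to 1
  Position 4 ('a'): continues run of 'a', length=2
  Position 5 ('c'): new char, reset run to 1
  Position 6 ('c'): continues run of 'c', length=2
  Position 7 ('b'): new char, reset run to 1
  Position 8 ('a'): new char, reset run to 1
  Position 9 ('b'): new char, reset run to 1
  Position 10 ('b'): continues run of 'b', length=2
  Position 11 ('b'): continues run of 'b', length=3
  Position 12 ('b'): continues run of 'b', length=4
Longest run: 'b' with length 4

4


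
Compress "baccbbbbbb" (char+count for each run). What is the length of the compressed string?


Input: baccbbbbbb
Runs:
  'b' x 1 => "b1"
  'a' x 1 => "a1"
  'c' x 2 => "c2"
  'b' x 6 => "b6"
Compressed: "b1a1c2b6"
Compressed length: 8

8


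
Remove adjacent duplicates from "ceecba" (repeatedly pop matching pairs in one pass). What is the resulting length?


Input: ceecba
Stack-based adjacent duplicate removal:
  Read 'c': push. Stack: c
  Read 'e': push. Stack: ce
  Read 'e': matches stack top 'e' => pop. Stack: c
  Read 'c': matches stack top 'c' => pop. Stack: (empty)
  Read 'b': push. Stack: b
  Read 'a': push. Stack: ba
Final stack: "ba" (length 2)

2


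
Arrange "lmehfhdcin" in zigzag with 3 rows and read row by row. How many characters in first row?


Zigzag "lmehfhdcin" into 3 rows:
Placing characters:
  'l' => row 0
  'm' => row 1
  'e' => row 2
  'h' => row 1
  'f' => row 0
  'h' => row 1
  'd' => row 2
  'c' => row 1
  'i' => row 0
  'n' => row 1
Rows:
  Row 0: "lfi"
  Row 1: "mhhcn"
  Row 2: "ed"
First row length: 3

3


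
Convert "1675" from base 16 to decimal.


Input: "1675" in base 16
Positional expansion:
  Digit '1' (value 1) x 16^3 = 4096
  Digit '6' (value 6) x 16^2 = 1536
  Digit '7' (value 7) x 16^1 = 112
  Digit '5' (value 5) x 16^0 = 5
Sum = 5749

5749


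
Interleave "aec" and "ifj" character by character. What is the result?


Interleaving "aec" and "ifj":
  Position 0: 'a' from first, 'i' from second => "ai"
  Position 1: 'e' from first, 'f' from second => "ef"
  Position 2: 'c' from first, 'j' from second => "cj"
Result: aiefcj

aiefcj


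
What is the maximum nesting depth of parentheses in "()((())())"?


Input: "()((())())"
Tracking depth:
  Position 0 '(': depth becomes 1
  Position 1 ')': depth becomes 0
  Position 2 '(': depth becomes 1
  Position 3 '(': depth becomes 2
  Position 4 '(': depth becomes 3
  Position 5 ')': depth becomes 2
  Position 6 ')': depth becomes 1
  Position 7 '(': depth becomes 2
  Position 8 ')': depth becomes 1
  Position 9 ')': depth becomes 0
Maximum depth reached: 3

3


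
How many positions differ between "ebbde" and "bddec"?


Comparing "ebbde" and "bddec" position by position:
  Position 0: 'e' vs 'b' => DIFFER
  Position 1: 'b' vs 'd' => DIFFER
  Position 2: 'b' vs 'd' => DIFFER
  Position 3: 'd' vs 'e' => DIFFER
  Position 4: 'e' vs 'c' => DIFFER
Positions that differ: 5

5


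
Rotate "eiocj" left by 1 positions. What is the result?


Input: "eiocj", rotate left by 1
First 1 characters: "e"
Remaining characters: "iocj"
Concatenate remaining + first: "iocj" + "e" = "iocje"

iocje


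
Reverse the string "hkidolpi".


Input: hkidolpi
Reading characters right to left:
  Position 7: 'i'
  Position 6: 'p'
  Position 5: 'l'
  Position 4: 'o'
  Position 3: 'd'
  Position 2: 'i'
  Position 1: 'k'
  Position 0: 'h'
Reversed: iplodikh

iplodikh


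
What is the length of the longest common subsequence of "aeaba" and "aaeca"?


LCS of "aeaba" and "aaeca"
DP table:
           a    a    e    c    a
      0    0    0    0    0    0
  a   0    1    1    1    1    1
  e   0    1    1    2    2    2
  a   0    1    2    2    2    3
  b   0    1    2    2    2    3
  a   0    1    2    2    2    3
LCS length = dp[5][5] = 3

3


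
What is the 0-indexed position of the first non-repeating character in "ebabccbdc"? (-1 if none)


Input: ebabccbdc
Character frequencies:
  'a': 1
  'b': 3
  'c': 3
  'd': 1
  'e': 1
Scanning left to right for freq == 1:
  Position 0 ('e'): unique! => answer = 0

0


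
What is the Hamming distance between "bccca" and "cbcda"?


Comparing "bccca" and "cbcda" position by position:
  Position 0: 'b' vs 'c' => differ
  Position 1: 'c' vs 'b' => differ
  Position 2: 'c' vs 'c' => same
  Position 3: 'c' vs 'd' => differ
  Position 4: 'a' vs 'a' => same
Total differences (Hamming distance): 3

3


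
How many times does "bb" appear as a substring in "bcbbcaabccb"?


Searching for "bb" in "bcbbcaabccb"
Scanning each position:
  Position 0: "bc" => no
  Position 1: "cb" => no
  Position 2: "bb" => MATCH
  Position 3: "bc" => no
  Position 4: "ca" => no
  Position 5: "aa" => no
  Position 6: "ab" => no
  Position 7: "bc" => no
  Position 8: "cc" => no
  Position 9: "cb" => no
Total occurrences: 1

1


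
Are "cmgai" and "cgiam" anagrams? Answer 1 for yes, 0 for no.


Strings: "cmgai", "cgiam"
Sorted first:  acgim
Sorted second: acgim
Sorted forms match => anagrams

1


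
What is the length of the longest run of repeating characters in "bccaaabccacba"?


Input: "bccaaabccacba"
Scanning for longest run:
  Position 1 ('c'): new char, reset run to 1
  Position 2 ('c'): continues run of 'c', length=2
  Position 3 ('a'): new char, reset run to 1
  Position 4 ('a'): continues run of 'a', length=2
  Position 5 ('a'): continues run of 'a', length=3
  Position 6 ('b'): new char, reset run to 1
  Position 7 ('c'): new char, reset run to 1
  Position 8 ('c'): continues run of 'c', length=2
  Position 9 ('a'): new char, reset run to 1
  Position 10 ('c'): new char, reset run to 1
  Position 11 ('b'): new char, reset run to 1
  Position 12 ('a'): new char, reset run to 1
Longest run: 'a' with length 3

3


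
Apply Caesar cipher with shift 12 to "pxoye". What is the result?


Caesar cipher: shift "pxoye" by 12
  'p' (pos 15) + 12 = pos 1 = 'b'
  'x' (pos 23) + 12 = pos 9 = 'j'
  'o' (pos 14) + 12 = pos 0 = 'a'
  'y' (pos 24) + 12 = pos 10 = 'k'
  'e' (pos 4) + 12 = pos 16 = 'q'
Result: bjakq

bjakq


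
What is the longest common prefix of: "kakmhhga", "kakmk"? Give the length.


Words: kakmhhga, kakmk
  Position 0: all 'k' => match
  Position 1: all 'a' => match
  Position 2: all 'k' => match
  Position 3: all 'm' => match
  Position 4: ('h', 'k') => mismatch, stop
LCP = "kakm" (length 4)

4


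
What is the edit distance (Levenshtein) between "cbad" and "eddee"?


Computing edit distance: "cbad" -> "eddee"
DP table:
           e    d    d    e    e
      0    1    2    3    4    5
  c   1    1    2    3    4    5
  b   2    2    2    3    4    5
  a   3    3    3    3    4    5
  d   4    4    3    3    4    5
Edit distance = dp[4][5] = 5

5


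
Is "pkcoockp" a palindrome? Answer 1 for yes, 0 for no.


Input: pkcoockp
Reversed: pkcoockp
  Compare pos 0 ('p') with pos 7 ('p'): match
  Compare pos 1 ('k') with pos 6 ('k'): match
  Compare pos 2 ('c') with pos 5 ('c'): match
  Compare pos 3 ('o') with pos 4 ('o'): match
Result: palindrome

1


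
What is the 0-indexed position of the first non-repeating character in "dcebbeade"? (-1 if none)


Input: dcebbeade
Character frequencies:
  'a': 1
  'b': 2
  'c': 1
  'd': 2
  'e': 3
Scanning left to right for freq == 1:
  Position 0 ('d'): freq=2, skip
  Position 1 ('c'): unique! => answer = 1

1


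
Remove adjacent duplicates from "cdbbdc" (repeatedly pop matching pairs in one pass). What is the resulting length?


Input: cdbbdc
Stack-based adjacent duplicate removal:
  Read 'c': push. Stack: c
  Read 'd': push. Stack: cd
  Read 'b': push. Stack: cdb
  Read 'b': matches stack top 'b' => pop. Stack: cd
  Read 'd': matches stack top 'd' => pop. Stack: c
  Read 'c': matches stack top 'c' => pop. Stack: (empty)
Final stack: "" (length 0)

0


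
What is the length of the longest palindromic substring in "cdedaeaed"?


Input: "cdedaeaed"
Checking substrings for palindromes:
  [1:4] "ded" (len 3) => palindrome
  [4:7] "aea" (len 3) => palindrome
  [5:8] "eae" (len 3) => palindrome
Longest palindromic substring: "ded" with length 3

3


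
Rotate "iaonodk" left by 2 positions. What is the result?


Input: "iaonodk", rotate left by 2
First 2 characters: "ia"
Remaining characters: "onodk"
Concatenate remaining + first: "onodk" + "ia" = "onodkia"

onodkia


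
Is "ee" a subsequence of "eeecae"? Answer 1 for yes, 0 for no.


Check if "ee" is a subsequence of "eeecae"
Greedy scan:
  Position 0 ('e'): matches sub[0] = 'e'
  Position 1 ('e'): matches sub[1] = 'e'
  Position 2 ('e'): no match needed
  Position 3 ('c'): no match needed
  Position 4 ('a'): no match needed
  Position 5 ('e'): no match needed
All 2 characters matched => is a subsequence

1


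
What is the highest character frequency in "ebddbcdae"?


Input: ebddbcdae
Character counts:
  'a': 1
  'b': 2
  'c': 1
  'd': 3
  'e': 2
Maximum frequency: 3

3


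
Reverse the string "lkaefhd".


Input: lkaefhd
Reading characters right to left:
  Position 6: 'd'
  Position 5: 'h'
  Position 4: 'f'
  Position 3: 'e'
  Position 2: 'a'
  Position 1: 'k'
  Position 0: 'l'
Reversed: dhfeakl

dhfeakl


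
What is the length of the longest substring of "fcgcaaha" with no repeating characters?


Input: "fcgcaaha"
Sliding window (track last position of each char):
  Position 0 ('f'): window [0,0] length 1 -- new best
  Position 1 ('c'): window [0,1] length 2 -- new best
  Position 2 ('g'): window [0,2] length 3 -- new best
  Position 3 ('c'): repeat (last at 1), move window start to 2
  Position 3 ('c'): window [2,3] length 2
  Position 4 ('a'): window [2,4] length 3
  Position 5 ('a'): repeat (last at 4), move window start to 5
  Position 5 ('a'): window [5,5] length 1
  Position 6 ('h'): window [5,6] length 2
  Position 7 ('a'): repeat (last at 5), move window start to 6
  Position 7 ('a'): window [6,7] length 2
Longest substring with no repeats: "fcg" with length 3

3


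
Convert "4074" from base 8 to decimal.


Input: "4074" in base 8
Positional expansion:
  Digit '4' (value 4) x 8^3 = 2048
  Digit '0' (value 0) x 8^2 = 0
  Digit '7' (value 7) x 8^1 = 56
  Digit '4' (value 4) x 8^0 = 4
Sum = 2108

2108


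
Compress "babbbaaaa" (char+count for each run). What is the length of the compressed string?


Input: babbbaaaa
Runs:
  'b' x 1 => "b1"
  'a' x 1 => "a1"
  'b' x 3 => "b3"
  'a' x 4 => "a4"
Compressed: "b1a1b3a4"
Compressed length: 8

8


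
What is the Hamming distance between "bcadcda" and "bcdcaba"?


Comparing "bcadcda" and "bcdcaba" position by position:
  Position 0: 'b' vs 'b' => same
  Position 1: 'c' vs 'c' => same
  Position 2: 'a' vs 'd' => differ
  Position 3: 'd' vs 'c' => differ
  Position 4: 'c' vs 'a' => differ
  Position 5: 'd' vs 'b' => differ
  Position 6: 'a' vs 'a' => same
Total differences (Hamming distance): 4

4


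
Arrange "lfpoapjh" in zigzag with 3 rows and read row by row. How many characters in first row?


Zigzag "lfpoapjh" into 3 rows:
Placing characters:
  'l' => row 0
  'f' => row 1
  'p' => row 2
  'o' => row 1
  'a' => row 0
  'p' => row 1
  'j' => row 2
  'h' => row 1
Rows:
  Row 0: "la"
  Row 1: "foph"
  Row 2: "pj"
First row length: 2

2


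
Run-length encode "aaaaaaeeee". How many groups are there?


Input: aaaaaaeeee
Scanning for consecutive runs:
  Group 1: 'a' x 6 (positions 0-5)
  Group 2: 'e' x 4 (positions 6-9)
Total groups: 2

2


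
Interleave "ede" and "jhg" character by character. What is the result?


Interleaving "ede" and "jhg":
  Position 0: 'e' from first, 'j' from second => "ej"
  Position 1: 'd' from first, 'h' from second => "dh"
  Position 2: 'e' from first, 'g' from second => "eg"
Result: ejdheg

ejdheg


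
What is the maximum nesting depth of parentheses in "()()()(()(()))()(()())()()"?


Input: "()()()(()(()))()(()())()()"
Tracking depth:
  Position 0 '(': depth becomes 1
  Position 1 ')': depth becomes 0
  Position 2 '(': depth becomes 1
  Position 3 ')': depth becomes 0
  Position 4 '(': depth becomes 1
  Position 5 ')': depth becomes 0
  Position 6 '(': depth becomes 1
  Position 7 '(': depth becomes 2
  Position 8 ')': depth becomes 1
  Position 9 '(': depth becomes 2
  Position 10 '(': depth becomes 3
  Position 11 ')': depth becomes 2
  Position 12 ')': depth becomes 1
  Position 13 ')': depth becomes 0
  Position 14 '(': depth becomes 1
  Position 15 ')': depth becomes 0
  Position 16 '(': depth becomes 1
  Position 17 '(': depth becomes 2
  Position 18 ')': depth becomes 1
  Position 19 '(': depth becomes 2
  Position 20 ')': depth becomes 1
  Position 21 ')': depth becomes 0
  Position 22 '(': depth becomes 1
  Position 23 ')': depth becomes 0
  Position 24 '(': depth becomes 1
  Position 25 ')': depth becomes 0
Maximum depth reached: 3

3


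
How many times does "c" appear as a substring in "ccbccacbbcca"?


Searching for "c" in "ccbccacbbcca"
Scanning each position:
  Position 0: "c" => MATCH
  Position 1: "c" => MATCH
  Position 2: "b" => no
  Position 3: "c" => MATCH
  Position 4: "c" => MATCH
  Position 5: "a" => no
  Position 6: "c" => MATCH
  Position 7: "b" => no
  Position 8: "b" => no
  Position 9: "c" => MATCH
  Position 10: "c" => MATCH
  Position 11: "a" => no
Total occurrences: 7

7


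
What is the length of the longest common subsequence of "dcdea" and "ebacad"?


LCS of "dcdea" and "ebacad"
DP table:
           e    b    a    c    a    d
      0    0    0    0    0    0    0
  d   0    0    0    0    0    0    1
  c   0    0    0    0    1    1    1
  d   0    0    0    0    1    1    2
  e   0    1    1    1    1    1    2
  a   0    1    1    2    2    2    2
LCS length = dp[5][6] = 2

2


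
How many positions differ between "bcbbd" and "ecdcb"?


Comparing "bcbbd" and "ecdcb" position by position:
  Position 0: 'b' vs 'e' => DIFFER
  Position 1: 'c' vs 'c' => same
  Position 2: 'b' vs 'd' => DIFFER
  Position 3: 'b' vs 'c' => DIFFER
  Position 4: 'd' vs 'b' => DIFFER
Positions that differ: 4

4


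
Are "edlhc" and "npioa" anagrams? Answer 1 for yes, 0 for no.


Strings: "edlhc", "npioa"
Sorted first:  cdehl
Sorted second: ainop
Differ at position 0: 'c' vs 'a' => not anagrams

0


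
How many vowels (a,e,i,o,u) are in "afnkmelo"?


Input: afnkmelo
Checking each character:
  'a' at position 0: vowel (running total: 1)
  'f' at position 1: consonant
  'n' at position 2: consonant
  'k' at position 3: consonant
  'm' at position 4: consonant
  'e' at position 5: vowel (running total: 2)
  'l' at position 6: consonant
  'o' at position 7: vowel (running total: 3)
Total vowels: 3

3


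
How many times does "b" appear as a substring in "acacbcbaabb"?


Searching for "b" in "acacbcbaabb"
Scanning each position:
  Position 0: "a" => no
  Position 1: "c" => no
  Position 2: "a" => no
  Position 3: "c" => no
  Position 4: "b" => MATCH
  Position 5: "c" => no
  Position 6: "b" => MATCH
  Position 7: "a" => no
  Position 8: "a" => no
  Position 9: "b" => MATCH
  Position 10: "b" => MATCH
Total occurrences: 4

4


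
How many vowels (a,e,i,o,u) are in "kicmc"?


Input: kicmc
Checking each character:
  'k' at position 0: consonant
  'i' at position 1: vowel (running total: 1)
  'c' at position 2: consonant
  'm' at position 3: consonant
  'c' at position 4: consonant
Total vowels: 1

1


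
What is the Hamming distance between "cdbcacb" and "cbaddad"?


Comparing "cdbcacb" and "cbaddad" position by position:
  Position 0: 'c' vs 'c' => same
  Position 1: 'd' vs 'b' => differ
  Position 2: 'b' vs 'a' => differ
  Position 3: 'c' vs 'd' => differ
  Position 4: 'a' vs 'd' => differ
  Position 5: 'c' vs 'a' => differ
  Position 6: 'b' vs 'd' => differ
Total differences (Hamming distance): 6

6


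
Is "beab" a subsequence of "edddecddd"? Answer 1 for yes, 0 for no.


Check if "beab" is a subsequence of "edddecddd"
Greedy scan:
  Position 0 ('e'): no match needed
  Position 1 ('d'): no match needed
  Position 2 ('d'): no match needed
  Position 3 ('d'): no match needed
  Position 4 ('e'): no match needed
  Position 5 ('c'): no match needed
  Position 6 ('d'): no match needed
  Position 7 ('d'): no match needed
  Position 8 ('d'): no match needed
Only matched 0/4 characters => not a subsequence

0


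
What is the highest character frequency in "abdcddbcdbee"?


Input: abdcddbcdbee
Character counts:
  'a': 1
  'b': 3
  'c': 2
  'd': 4
  'e': 2
Maximum frequency: 4

4


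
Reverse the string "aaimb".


Input: aaimb
Reading characters right to left:
  Position 4: 'b'
  Position 3: 'm'
  Position 2: 'i'
  Position 1: 'a'
  Position 0: 'a'
Reversed: bmiaa

bmiaa


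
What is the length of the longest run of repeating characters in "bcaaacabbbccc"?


Input: "bcaaacabbbccc"
Scanning for longest run:
  Position 1 ('c'): new char, reset run to 1
  Position 2 ('a'): new char, reset run to 1
  Position 3 ('a'): continues run of 'a', length=2
  Position 4 ('a'): continues run of 'a', length=3
  Position 5 ('c'): new char, reset run to 1
  Position 6 ('a'): new char, reset run to 1
  Position 7 ('b'): new char, reset run to 1
  Position 8 ('b'): continues run of 'b', length=2
  Position 9 ('b'): continues run of 'b', length=3
  Position 10 ('c'): new char, reset run to 1
  Position 11 ('c'): continues run of 'c', length=2
  Position 12 ('c'): continues run of 'c', length=3
Longest run: 'a' with length 3

3


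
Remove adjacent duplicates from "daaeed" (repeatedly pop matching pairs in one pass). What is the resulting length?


Input: daaeed
Stack-based adjacent duplicate removal:
  Read 'd': push. Stack: d
  Read 'a': push. Stack: da
  Read 'a': matches stack top 'a' => pop. Stack: d
  Read 'e': push. Stack: de
  Read 'e': matches stack top 'e' => pop. Stack: d
  Read 'd': matches stack top 'd' => pop. Stack: (empty)
Final stack: "" (length 0)

0


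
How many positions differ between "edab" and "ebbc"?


Comparing "edab" and "ebbc" position by position:
  Position 0: 'e' vs 'e' => same
  Position 1: 'd' vs 'b' => DIFFER
  Position 2: 'a' vs 'b' => DIFFER
  Position 3: 'b' vs 'c' => DIFFER
Positions that differ: 3

3


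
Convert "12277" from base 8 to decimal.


Input: "12277" in base 8
Positional expansion:
  Digit '1' (value 1) x 8^4 = 4096
  Digit '2' (value 2) x 8^3 = 1024
  Digit '2' (value 2) x 8^2 = 128
  Digit '7' (value 7) x 8^1 = 56
  Digit '7' (value 7) x 8^0 = 7
Sum = 5311

5311


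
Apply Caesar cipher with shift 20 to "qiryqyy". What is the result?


Caesar cipher: shift "qiryqyy" by 20
  'q' (pos 16) + 20 = pos 10 = 'k'
  'i' (pos 8) + 20 = pos 2 = 'c'
  'r' (pos 17) + 20 = pos 11 = 'l'
  'y' (pos 24) + 20 = pos 18 = 's'
  'q' (pos 16) + 20 = pos 10 = 'k'
  'y' (pos 24) + 20 = pos 18 = 's'
  'y' (pos 24) + 20 = pos 18 = 's'
Result: kclskss

kclskss


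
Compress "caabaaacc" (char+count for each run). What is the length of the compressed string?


Input: caabaaacc
Runs:
  'c' x 1 => "c1"
  'a' x 2 => "a2"
  'b' x 1 => "b1"
  'a' x 3 => "a3"
  'c' x 2 => "c2"
Compressed: "c1a2b1a3c2"
Compressed length: 10

10


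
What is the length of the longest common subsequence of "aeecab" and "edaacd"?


LCS of "aeecab" and "edaacd"
DP table:
           e    d    a    a    c    d
      0    0    0    0    0    0    0
  a   0    0    0    1    1    1    1
  e   0    1    1    1    1    1    1
  e   0    1    1    1    1    1    1
  c   0    1    1    1    1    2    2
  a   0    1    1    2    2    2    2
  b   0    1    1    2    2    2    2
LCS length = dp[6][6] = 2

2


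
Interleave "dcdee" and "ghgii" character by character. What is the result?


Interleaving "dcdee" and "ghgii":
  Position 0: 'd' from first, 'g' from second => "dg"
  Position 1: 'c' from first, 'h' from second => "ch"
  Position 2: 'd' from first, 'g' from second => "dg"
  Position 3: 'e' from first, 'i' from second => "ei"
  Position 4: 'e' from first, 'i' from second => "ei"
Result: dgchdgeiei

dgchdgeiei


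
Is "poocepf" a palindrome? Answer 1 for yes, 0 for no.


Input: poocepf
Reversed: fpecoop
  Compare pos 0 ('p') with pos 6 ('f'): MISMATCH
  Compare pos 1 ('o') with pos 5 ('p'): MISMATCH
  Compare pos 2 ('o') with pos 4 ('e'): MISMATCH
Result: not a palindrome

0


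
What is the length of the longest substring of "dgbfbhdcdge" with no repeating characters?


Input: "dgbfbhdcdge"
Sliding window (track last position of each char):
  Position 0 ('d'): window [0,0] length 1 -- new best
  Position 1 ('g'): window [0,1] length 2 -- new best
  Position 2 ('b'): window [0,2] length 3 -- new best
  Position 3 ('f'): window [0,3] length 4 -- new best
  Position 4 ('b'): repeat (last at 2), move window start to 3
  Position 4 ('b'): window [3,4] length 2
  Position 5 ('h'): window [3,5] length 3
  Position 6 ('d'): window [3,6] length 4
  Position 7 ('c'): window [3,7] length 5 -- new best
  Position 8 ('d'): repeat (last at 6), move window start to 7
  Position 8 ('d'): window [7,8] length 2
  Position 9 ('g'): window [7,9] length 3
  Position 10 ('e'): window [7,10] length 4
Longest substring with no repeats: "fbhdc" with length 5

5


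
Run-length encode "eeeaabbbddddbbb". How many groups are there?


Input: eeeaabbbddddbbb
Scanning for consecutive runs:
  Group 1: 'e' x 3 (positions 0-2)
  Group 2: 'a' x 2 (positions 3-4)
  Group 3: 'b' x 3 (positions 5-7)
  Group 4: 'd' x 4 (positions 8-11)
  Group 5: 'b' x 3 (positions 12-14)
Total groups: 5

5


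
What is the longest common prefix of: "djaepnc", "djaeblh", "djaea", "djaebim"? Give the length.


Words: djaepnc, djaeblh, djaea, djaebim
  Position 0: all 'd' => match
  Position 1: all 'j' => match
  Position 2: all 'a' => match
  Position 3: all 'e' => match
  Position 4: ('p', 'b', 'a', 'b') => mismatch, stop
LCP = "djae" (length 4)

4


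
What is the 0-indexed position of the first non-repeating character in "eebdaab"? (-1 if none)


Input: eebdaab
Character frequencies:
  'a': 2
  'b': 2
  'd': 1
  'e': 2
Scanning left to right for freq == 1:
  Position 0 ('e'): freq=2, skip
  Position 1 ('e'): freq=2, skip
  Position 2 ('b'): freq=2, skip
  Position 3 ('d'): unique! => answer = 3

3


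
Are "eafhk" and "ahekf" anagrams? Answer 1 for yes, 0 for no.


Strings: "eafhk", "ahekf"
Sorted first:  aefhk
Sorted second: aefhk
Sorted forms match => anagrams

1


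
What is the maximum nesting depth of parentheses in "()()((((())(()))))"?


Input: "()()((((())(()))))"
Tracking depth:
  Position 0 '(': depth becomes 1
  Position 1 ')': depth becomes 0
  Position 2 '(': depth becomes 1
  Position 3 ')': depth becomes 0
  Position 4 '(': depth becomes 1
  Position 5 '(': depth becomes 2
  Position 6 '(': depth becomes 3
  Position 7 '(': depth becomes 4
  Position 8 '(': depth becomes 5
  Position 9 ')': depth becomes 4
  Position 10 ')': depth becomes 3
  Position 11 '(': depth becomes 4
  Position 12 '(': depth becomes 5
  Position 13 ')': depth becomes 4
  Position 14 ')': depth becomes 3
  Position 15 ')': depth becomes 2
  Position 16 ')': depth becomes 1
  Position 17 ')': depth becomes 0
Maximum depth reached: 5

5


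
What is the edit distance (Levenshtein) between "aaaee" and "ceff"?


Computing edit distance: "aaaee" -> "ceff"
DP table:
           c    e    f    f
      0    1    2    3    4
  a   1    1    2    3    4
  a   2    2    2    3    4
  a   3    3    3    3    4
  e   4    4    3    4    4
  e   5    5    4    4    5
Edit distance = dp[5][4] = 5

5


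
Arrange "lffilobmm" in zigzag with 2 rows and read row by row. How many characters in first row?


Zigzag "lffilobmm" into 2 rows:
Placing characters:
  'l' => row 0
  'f' => row 1
  'f' => row 0
  'i' => row 1
  'l' => row 0
  'o' => row 1
  'b' => row 0
  'm' => row 1
  'm' => row 0
Rows:
  Row 0: "lflbm"
  Row 1: "fiom"
First row length: 5

5


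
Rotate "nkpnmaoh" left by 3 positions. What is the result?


Input: "nkpnmaoh", rotate left by 3
First 3 characters: "nkp"
Remaining characters: "nmaoh"
Concatenate remaining + first: "nmaoh" + "nkp" = "nmaohnkp"

nmaohnkp


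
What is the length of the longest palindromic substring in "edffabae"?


Input: "edffabae"
Checking substrings for palindromes:
  [4:7] "aba" (len 3) => palindrome
  [2:4] "ff" (len 2) => palindrome
Longest palindromic substring: "aba" with length 3

3


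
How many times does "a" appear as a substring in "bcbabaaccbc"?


Searching for "a" in "bcbabaaccbc"
Scanning each position:
  Position 0: "b" => no
  Position 1: "c" => no
  Position 2: "b" => no
  Position 3: "a" => MATCH
  Position 4: "b" => no
  Position 5: "a" => MATCH
  Position 6: "a" => MATCH
  Position 7: "c" => no
  Position 8: "c" => no
  Position 9: "b" => no
  Position 10: "c" => no
Total occurrences: 3

3


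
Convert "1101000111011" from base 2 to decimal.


Input: "1101000111011" in base 2
Positional expansion:
  Digit '1' (value 1) x 2^12 = 4096
  Digit '1' (value 1) x 2^11 = 2048
  Digit '0' (value 0) x 2^10 = 0
  Digit '1' (value 1) x 2^9 = 512
  Digit '0' (value 0) x 2^8 = 0
  Digit '0' (value 0) x 2^7 = 0
  Digit '0' (value 0) x 2^6 = 0
  Digit '1' (value 1) x 2^5 = 32
  Digit '1' (value 1) x 2^4 = 16
  Digit '1' (value 1) x 2^3 = 8
  Digit '0' (value 0) x 2^2 = 0
  Digit '1' (value 1) x 2^1 = 2
  Digit '1' (value 1) x 2^0 = 1
Sum = 6715

6715


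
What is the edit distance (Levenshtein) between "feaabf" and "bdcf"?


Computing edit distance: "feaabf" -> "bdcf"
DP table:
           b    d    c    f
      0    1    2    3    4
  f   1    1    2    3    3
  e   2    2    2    3    4
  a   3    3    3    3    4
  a   4    4    4    4    4
  b   5    4    5    5    5
  f   6    5    5    6    5
Edit distance = dp[6][4] = 5

5


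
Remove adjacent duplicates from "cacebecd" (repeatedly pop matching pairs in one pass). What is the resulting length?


Input: cacebecd
Stack-based adjacent duplicate removal:
  Read 'c': push. Stack: c
  Read 'a': push. Stack: ca
  Read 'c': push. Stack: cac
  Read 'e': push. Stack: cace
  Read 'b': push. Stack: caceb
  Read 'e': push. Stack: cacebe
  Read 'c': push. Stack: cacebec
  Read 'd': push. Stack: cacebecd
Final stack: "cacebecd" (length 8)

8
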